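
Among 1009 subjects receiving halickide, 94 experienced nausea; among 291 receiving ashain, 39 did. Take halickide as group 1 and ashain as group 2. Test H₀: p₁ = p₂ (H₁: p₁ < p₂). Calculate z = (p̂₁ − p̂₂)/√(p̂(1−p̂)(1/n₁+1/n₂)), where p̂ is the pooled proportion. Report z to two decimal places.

z = -2.03

p̂₁ = 94/1009 = 0.09316, p̂₂ = 39/291 = 0.13402.
Pooled p̂ = (94+39)/(1009+291) = 133/1300 = 0.10231.
SE = √(0.0918408 × 0.00442751) = 0.02016.
z = (0.09316 − 0.13402)/0.02016 = -0.04086/0.02016 = -2.03.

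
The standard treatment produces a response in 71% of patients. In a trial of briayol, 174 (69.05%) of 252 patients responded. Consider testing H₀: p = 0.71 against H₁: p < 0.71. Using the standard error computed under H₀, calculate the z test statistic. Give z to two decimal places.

z = -0.68

p̂ = 174/252 = 0.6905.
SE = √(p₀(1−p₀)/n) = √(0.2059/252) = 0.0286.
z = (0.6905 − 0.71)/0.0286 = -0.0195/0.0286 = -0.68.
p-value = P(Z < -0.683) ≈ 0.2473.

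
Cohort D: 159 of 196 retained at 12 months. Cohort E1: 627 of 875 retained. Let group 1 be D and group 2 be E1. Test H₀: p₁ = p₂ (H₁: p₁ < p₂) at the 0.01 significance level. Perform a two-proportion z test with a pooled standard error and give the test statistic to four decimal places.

p̂₁ = 159/196 ≈ 0.8112245, p̂₂ = 627/875 ≈ 0.7165714.
Pooled p̂ = (159+627)/(196+875) = 786/1071 = 0.7338936.
SE = √(p̂(1−p̂)(1/n₁+1/n₂)) = √(0.7338936·0.2661064·0.0062449) = √(0.00121959) = 0.0349226.
z = (0.8112245 − 0.7165714)/0.0349226 = 0.0946531/0.0349226 = 2.7104.
p-value = P(Z < 2.710) ≈ 0.9966; since p > α = 0.01, fail to reject H₀.

z = 2.7104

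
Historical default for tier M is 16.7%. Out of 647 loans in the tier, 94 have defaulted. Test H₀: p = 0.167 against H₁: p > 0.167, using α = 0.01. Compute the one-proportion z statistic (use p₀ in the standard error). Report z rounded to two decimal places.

p̂ = 94/647 = 0.1453.
Under H₀, SE = √(0.167·0.833/647) = √(0.000215009) = 0.0147.
z = (0.1453 − 0.167)/0.0147 = -0.0217/0.0147 = -1.48.
p-value = P(Z > -1.481) ≈ 0.9307. With α = 0.01, fail to reject H₀.

z = -1.48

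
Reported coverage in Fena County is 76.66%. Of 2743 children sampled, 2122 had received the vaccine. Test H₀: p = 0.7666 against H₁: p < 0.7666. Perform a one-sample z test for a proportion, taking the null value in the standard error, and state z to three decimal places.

z = 0.867

p̂ = 2122/2743 ≈ 0.7736055.
Under H₀, SE = √(0.7666·0.2334/2743) = √(6.52295e-05) = 0.0080765.
z = (0.7736055 − 0.7666)/0.0080765 = 0.0070055/0.0080765 = 0.867.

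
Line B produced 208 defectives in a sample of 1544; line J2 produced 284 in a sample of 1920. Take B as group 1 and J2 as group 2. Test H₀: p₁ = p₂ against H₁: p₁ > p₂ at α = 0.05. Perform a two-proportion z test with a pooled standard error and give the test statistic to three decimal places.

p̂₁ = 208/1544 ≈ 0.13472, p̂₂ = 284/1920 ≈ 0.14792.
Pooled p̂ = (208+284)/(1544+1920) = 492/3464 = 0.14203.
SE = √(p̂(1−p̂)(1/n₁+1/n₂)) = √(0.14203·0.85797·0.0011685) = √(0.000142393) = 0.01193.
z = (0.13472 − 0.14792)/0.01193 = -0.01320/0.01193 = -1.106.
p-value = P(Z > -1.106) ≈ 0.8657; since p > α = 0.05, fail to reject H₀.

z = -1.106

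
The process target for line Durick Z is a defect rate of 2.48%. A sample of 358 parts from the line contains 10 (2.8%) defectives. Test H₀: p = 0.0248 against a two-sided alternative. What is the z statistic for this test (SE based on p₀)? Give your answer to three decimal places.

p̂ = 10/358 ≈ 0.02793.
Standard error under H₀: √(0.0248×0.9752/358) = 0.00822.
z = (0.02793 − 0.0248)/0.00822 = 0.00313/0.00822 = 0.381.
Two-sided p-value ≈ 2·Φ(−0.381) = 0.7031.

z = 0.381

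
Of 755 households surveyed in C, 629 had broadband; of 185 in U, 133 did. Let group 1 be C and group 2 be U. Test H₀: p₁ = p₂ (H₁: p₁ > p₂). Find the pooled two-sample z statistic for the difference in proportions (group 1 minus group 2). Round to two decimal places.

z = 3.55

p̂₁ = 629/755 = 0.83311, p̂₂ = 133/185 = 0.71892.
Pooled p̂ = (629+133)/(755+185) = 762/940 = 0.81064.
SE = √(0.153504 × 0.00672991) = 0.03214.
z = (0.83311 − 0.71892)/0.03214 = 0.11419/0.03214 = 3.55.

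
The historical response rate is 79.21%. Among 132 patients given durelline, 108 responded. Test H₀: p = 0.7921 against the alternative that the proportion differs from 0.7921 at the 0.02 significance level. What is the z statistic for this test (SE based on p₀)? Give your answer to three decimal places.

z = 0.738

p̂ = 108/132 ≈ 0.81818.
Under H₀, SE = √(0.7921·0.2079/132) = √(0.00124756) = 0.03532.
z = (0.81818 − 0.7921)/0.03532 = 0.02608/0.03532 = 0.738.
Two-sided p-value ≈ 2·Φ(−0.738) = 0.4603, so at α = 0.02 we fail to reject H₀.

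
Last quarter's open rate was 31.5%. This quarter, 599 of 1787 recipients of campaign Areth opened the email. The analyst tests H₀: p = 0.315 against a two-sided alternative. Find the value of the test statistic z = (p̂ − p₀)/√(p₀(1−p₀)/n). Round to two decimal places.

p̂ = 599/1787 ≈ 0.3352.
Standard error under H₀: √(0.315×0.685/1787) = 0.0110.
z = (0.3352 − 0.315)/0.0110 = 0.0202/0.0110 = 1.84.

z = 1.84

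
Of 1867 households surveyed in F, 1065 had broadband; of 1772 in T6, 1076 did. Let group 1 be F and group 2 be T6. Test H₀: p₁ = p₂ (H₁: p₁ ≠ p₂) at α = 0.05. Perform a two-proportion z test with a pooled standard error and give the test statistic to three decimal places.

z = -2.254

p̂₁ = 1065/1867 = 0.57043, p̂₂ = 1076/1772 = 0.60722.
Pooled p̂ = (1065+1076)/(1867+1772) = 2141/3639 = 0.58835.
SE = √(0.242195 × 0.00109995) = 0.01632.
z = (0.57043 − 0.60722)/0.01632 = -0.03679/0.01632 = -2.254.
Two-sided p-value ≈ 2·Φ(−2.254) = 0.0242, so at α = 0.05 we reject H₀.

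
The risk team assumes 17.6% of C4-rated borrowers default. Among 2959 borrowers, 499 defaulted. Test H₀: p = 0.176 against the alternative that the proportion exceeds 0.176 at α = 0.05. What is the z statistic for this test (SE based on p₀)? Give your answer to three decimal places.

p̂ = 499/2959 = 0.168638.
SE = √(p₀(1−p₀)/n) = √(0.14502/2959) = 0.007001.
z = (0.168638 − 0.176)/0.007001 = -0.007362/0.007001 = -1.052.
p-value = P(Z > -1.052) ≈ 0.8535; since p > α = 0.05, fail to reject H₀.

z = -1.052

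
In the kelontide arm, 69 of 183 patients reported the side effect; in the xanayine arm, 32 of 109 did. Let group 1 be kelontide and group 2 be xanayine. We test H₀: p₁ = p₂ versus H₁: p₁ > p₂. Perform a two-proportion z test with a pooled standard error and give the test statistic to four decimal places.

p̂₁ = 69/183 ≈ 0.377049, p̂₂ = 32/109 ≈ 0.293578.
Pooled p̂ = (69+32)/(183+109) = 101/292 = 0.345890.
SE = √(p̂(1−p̂)(1/n₁+1/n₂)) = √(0.345890·0.654110·0.0146388) = √(0.00331203) = 0.057550.
z = (0.377049 − 0.293578)/0.057550 = 0.083471/0.057550 = 1.4504.
p-value = P(Z > 1.450) ≈ 0.0735.

z = 1.4504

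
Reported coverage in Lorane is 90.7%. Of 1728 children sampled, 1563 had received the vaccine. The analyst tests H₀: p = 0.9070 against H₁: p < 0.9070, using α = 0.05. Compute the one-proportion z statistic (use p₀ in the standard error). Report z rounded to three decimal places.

z = -0.356

p̂ = 1563/1728 ≈ 0.90451.
Under H₀, SE = √(0.907·0.093/1728) = √(4.88142e-05) = 0.00699.
z = (0.90451 − 0.907)/0.00699 = -0.00249/0.00699 = -0.356.
p-value = P(Z < -0.356) ≈ 0.3610, so at α = 0.05 we fail to reject H₀.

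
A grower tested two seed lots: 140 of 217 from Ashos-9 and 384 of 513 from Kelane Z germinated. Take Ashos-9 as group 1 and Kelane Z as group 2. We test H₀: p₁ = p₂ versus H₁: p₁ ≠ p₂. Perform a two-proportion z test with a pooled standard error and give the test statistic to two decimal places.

z = -2.84

p̂₁ = 140/217 = 0.6452, p̂₂ = 384/513 = 0.7485.
Pooled p̂ = (140+384)/(217+513) = 524/730 = 0.7178.
SE = √(p̂(1−p̂)(1/n₁+1/n₂)) = √(0.7178·0.2822·0.00655761) = √(0.00132831) = 0.0364.
z = (0.6452 − 0.7485)/0.0364 = -0.1033/0.0364 = -2.84.
Two-sided p-value ≈ 2·Φ(−2.836) = 0.0046.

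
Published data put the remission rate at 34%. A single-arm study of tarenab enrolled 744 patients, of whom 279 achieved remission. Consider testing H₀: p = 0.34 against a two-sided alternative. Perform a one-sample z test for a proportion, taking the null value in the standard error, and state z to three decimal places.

p̂ = 279/744 = 0.37500.
Standard error under H₀: √(0.34×0.66/744) = 0.01737.
z = (0.37500 − 0.34)/0.01737 = 0.03500/0.01737 = 2.015.

z = 2.015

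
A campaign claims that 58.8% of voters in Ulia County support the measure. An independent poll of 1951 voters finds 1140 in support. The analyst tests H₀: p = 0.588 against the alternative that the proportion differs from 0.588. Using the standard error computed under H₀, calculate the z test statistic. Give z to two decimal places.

z = -0.33

p̂ = 1140/1951 = 0.5843.
SE = √(p₀(1−p₀)/n) = √(0.24226/1951) = 0.0111.
z = (0.5843 − 0.588)/0.0111 = -0.0037/0.0111 = -0.33.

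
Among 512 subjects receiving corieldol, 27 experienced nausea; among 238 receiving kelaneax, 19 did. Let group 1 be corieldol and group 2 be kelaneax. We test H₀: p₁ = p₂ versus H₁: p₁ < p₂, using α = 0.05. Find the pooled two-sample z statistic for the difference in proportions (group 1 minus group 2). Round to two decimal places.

p̂₁ = 27/512 = 0.0527, p̂₂ = 19/238 = 0.0798.
Pooled p̂ = (27+19)/(512+238) = 46/750 = 0.0613.
SE = √(p̂(1−p̂)(1/n₁+1/n₂)) = √(0.0613·0.9387·0.00615481) = √(0.000354342) = 0.0188.
z = (0.0527 − 0.0798)/0.0188 = -0.0271/0.0188 = -1.44.
p-value = P(Z < -1.440) ≈ 0.0750, so at α = 0.05 we fail to reject H₀.

z = -1.44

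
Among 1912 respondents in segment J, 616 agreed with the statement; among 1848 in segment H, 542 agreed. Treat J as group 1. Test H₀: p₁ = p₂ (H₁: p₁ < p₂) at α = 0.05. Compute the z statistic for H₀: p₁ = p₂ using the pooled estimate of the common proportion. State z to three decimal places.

p̂₁ = 616/1912 ≈ 0.32218, p̂₂ = 542/1848 ≈ 0.29329.
Pooled p̂ = (616+542)/(1912+1848) = 1158/3760 = 0.30798.
SE = √(0.213128 × 0.00106414) = 0.01506.
z = (0.32218 − 0.29329)/0.01506 = 0.02889/0.01506 = 1.918.
p-value = P(Z < 1.918) ≈ 0.9724. With α = 0.05, fail to reject H₀.

z = 1.918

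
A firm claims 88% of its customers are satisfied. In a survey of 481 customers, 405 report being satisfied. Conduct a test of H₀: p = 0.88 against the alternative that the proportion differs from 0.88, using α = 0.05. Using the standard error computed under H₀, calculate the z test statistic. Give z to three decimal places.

z = -2.565

p̂ = 405/481 ≈ 0.841996.
SE = √(p₀(1−p₀)/n) = √(0.1056/481) = 0.014817.
z = (0.841996 − 0.88)/0.014817 = -0.038004/0.014817 = -2.565.
Two-sided p-value ≈ 2·Φ(−2.565) = 0.0103. With α = 0.05, reject H₀.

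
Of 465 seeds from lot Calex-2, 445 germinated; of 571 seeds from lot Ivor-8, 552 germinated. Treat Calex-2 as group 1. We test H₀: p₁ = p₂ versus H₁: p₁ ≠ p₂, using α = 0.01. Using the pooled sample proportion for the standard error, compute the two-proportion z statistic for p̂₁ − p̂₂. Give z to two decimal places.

p̂₁ = 445/465 = 0.9570, p̂₂ = 552/571 = 0.9667.
Pooled p̂ = (445+552)/(465+571) = 997/1036 = 0.9624.
SE = √(0.0362277 × 0.00390185) = 0.0119.
z = (0.9570 − 0.9667)/0.0119 = -0.0097/0.0119 = -0.82.
p-value = 2·P(Z > 0.819) ≈ 0.4129. With α = 0.01, fail to reject H₀.

z = -0.82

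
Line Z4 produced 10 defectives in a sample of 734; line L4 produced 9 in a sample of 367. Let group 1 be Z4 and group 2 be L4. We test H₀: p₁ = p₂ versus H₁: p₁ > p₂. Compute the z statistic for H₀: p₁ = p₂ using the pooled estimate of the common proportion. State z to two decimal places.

p̂₁ = 10/734 ≈ 0.0136, p̂₂ = 9/367 ≈ 0.0245.
Pooled p̂ = (10+9)/(734+367) = 19/1101 = 0.0173.
SE = √(0.0169592 × 0.00408719) = 0.0083.
z = (0.0136 − 0.0245)/0.0083 = -0.0109/0.0083 = -1.31.

z = -1.31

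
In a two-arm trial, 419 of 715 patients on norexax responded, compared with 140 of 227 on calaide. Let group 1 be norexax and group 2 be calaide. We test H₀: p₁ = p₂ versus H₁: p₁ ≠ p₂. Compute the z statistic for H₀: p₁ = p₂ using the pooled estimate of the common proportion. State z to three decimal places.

z = -0.821

p̂₁ = 419/715 = 0.58601, p̂₂ = 140/227 = 0.61674.
Pooled p̂ = (419+140)/(715+227) = 559/942 = 0.59342.
SE = √(0.241273 × 0.00580389) = 0.03742.
z = (0.58601 − 0.61674)/0.03742 = -0.03073/0.03742 = -0.821.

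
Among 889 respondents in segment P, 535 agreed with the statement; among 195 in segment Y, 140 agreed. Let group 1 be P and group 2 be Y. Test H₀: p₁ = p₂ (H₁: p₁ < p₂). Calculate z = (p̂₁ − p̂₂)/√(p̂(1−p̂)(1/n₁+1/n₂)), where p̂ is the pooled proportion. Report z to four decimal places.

p̂₁ = 535/889 ≈ 0.601800, p̂₂ = 140/195 ≈ 0.717949.
Pooled p̂ = (535+140)/(889+195) = 675/1084 = 0.622694.
SE = √(0.234946 × 0.00625306) = 0.038329.
z = (0.601800 − 0.717949)/0.038329 = -0.116149/0.038329 = -3.0303.
p-value = P(Z < -3.030) ≈ 0.0012.

z = -3.0303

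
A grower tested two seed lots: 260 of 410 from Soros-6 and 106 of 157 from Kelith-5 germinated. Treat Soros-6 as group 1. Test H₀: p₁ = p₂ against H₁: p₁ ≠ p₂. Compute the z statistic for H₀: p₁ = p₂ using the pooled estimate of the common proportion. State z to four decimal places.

z = -0.9135

p̂₁ = 260/410 = 0.634146, p̂₂ = 106/157 = 0.675159.
Pooled p̂ = (260+106)/(410+157) = 366/567 = 0.645503.
SE = √(p̂(1−p̂)(1/n₁+1/n₂)) = √(0.645503·0.354497·0.00880845) = √(0.00201563) = 0.044896.
z = (0.634146 − 0.675159)/0.044896 = -0.041013/0.044896 = -0.9135.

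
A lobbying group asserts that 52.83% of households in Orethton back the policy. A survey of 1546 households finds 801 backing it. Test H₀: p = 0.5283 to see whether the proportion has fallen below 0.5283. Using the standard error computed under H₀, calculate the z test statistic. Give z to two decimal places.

p̂ = 801/1546 ≈ 0.5181.
Standard error under H₀: √(0.5283×0.4717/1546) = 0.0127.
z = (0.5181 − 0.5283)/0.0127 = -0.0102/0.0127 = -0.80.
p-value = P(Z < -0.803) ≈ 0.2111.

z = -0.80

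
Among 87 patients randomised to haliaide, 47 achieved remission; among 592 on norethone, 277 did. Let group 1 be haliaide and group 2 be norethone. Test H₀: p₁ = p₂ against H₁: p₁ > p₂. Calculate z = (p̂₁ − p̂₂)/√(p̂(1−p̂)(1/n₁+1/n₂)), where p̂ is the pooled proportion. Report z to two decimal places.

z = 1.26

p̂₁ = 47/87 ≈ 0.5402, p̂₂ = 277/592 ≈ 0.4679.
Pooled p̂ = (47+277)/(87+592) = 324/679 = 0.4772.
SE = √(0.249479 × 0.0131834) = 0.0573.
z = (0.5402 − 0.4679)/0.0573 = 0.0723/0.0573 = 1.26.
p-value = P(Z > 1.261) ≈ 0.1036.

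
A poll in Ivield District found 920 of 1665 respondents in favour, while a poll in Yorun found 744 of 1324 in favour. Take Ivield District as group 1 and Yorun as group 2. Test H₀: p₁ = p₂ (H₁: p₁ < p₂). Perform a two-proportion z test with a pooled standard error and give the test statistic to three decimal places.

z = -0.513

p̂₁ = 920/1665 ≈ 0.55255, p̂₂ = 744/1324 ≈ 0.56193.
Pooled p̂ = (920+744)/(1665+1324) = 1664/2989 = 0.55671.
SE = √(p̂(1−p̂)(1/n₁+1/n₂)) = √(0.55671·0.44329·0.00135589) = √(0.000334612) = 0.01829.
z = (0.55255 − 0.56193)/0.01829 = -0.00938/0.01829 = -0.513.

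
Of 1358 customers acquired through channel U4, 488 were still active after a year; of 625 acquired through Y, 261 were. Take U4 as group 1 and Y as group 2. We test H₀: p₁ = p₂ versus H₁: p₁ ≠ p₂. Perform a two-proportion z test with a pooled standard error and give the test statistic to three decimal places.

z = -2.486

p̂₁ = 488/1358 ≈ 0.35935, p̂₂ = 261/625 ≈ 0.41760.
Pooled p̂ = (488+261)/(1358+625) = 749/1983 = 0.37771.
SE = √(0.235045 × 0.00233638) = 0.02343.
z = (0.35935 − 0.41760)/0.02343 = -0.05825/0.02343 = -2.486.
Two-sided p-value ≈ 2·Φ(−2.486) = 0.0129.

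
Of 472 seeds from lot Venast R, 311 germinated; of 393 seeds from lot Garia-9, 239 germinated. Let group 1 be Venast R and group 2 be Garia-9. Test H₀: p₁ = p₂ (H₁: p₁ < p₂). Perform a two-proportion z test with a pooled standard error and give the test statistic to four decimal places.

p̂₁ = 311/472 = 0.658898, p̂₂ = 239/393 = 0.608142.
Pooled p̂ = (311+239)/(472+393) = 550/865 = 0.635838.
SE = √(0.231548 × 0.00466317) = 0.032860.
z = (0.658898 − 0.608142)/0.032860 = 0.050756/0.032860 = 1.5446.
p-value = P(Z < 1.545) ≈ 0.9388.

z = 1.5446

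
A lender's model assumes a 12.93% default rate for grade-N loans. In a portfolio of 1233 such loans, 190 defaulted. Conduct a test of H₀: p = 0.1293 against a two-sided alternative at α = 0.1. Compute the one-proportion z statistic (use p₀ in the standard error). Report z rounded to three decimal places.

p̂ = 190/1233 ≈ 0.154096.
Under H₀, SE = √(0.1293·0.8707/1233) = √(9.1307e-05) = 0.009555.
z = (0.154096 − 0.1293)/0.009555 = 0.024796/0.009555 = 2.595.
Two-sided p-value ≈ 2·Φ(−2.595) = 0.0095, so at α = 0.1 we reject H₀.

z = 2.595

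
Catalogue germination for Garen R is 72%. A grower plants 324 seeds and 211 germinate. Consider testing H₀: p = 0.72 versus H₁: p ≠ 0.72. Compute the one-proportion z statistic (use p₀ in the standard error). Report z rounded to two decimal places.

z = -2.76

p̂ = 211/324 ≈ 0.6512.
SE = √(p₀(1−p₀)/n) = √(0.2016/324) = 0.0249.
z = (0.6512 − 0.72)/0.0249 = -0.0688/0.0249 = -2.76.
p-value = 2·P(Z > 2.757) ≈ 0.0058.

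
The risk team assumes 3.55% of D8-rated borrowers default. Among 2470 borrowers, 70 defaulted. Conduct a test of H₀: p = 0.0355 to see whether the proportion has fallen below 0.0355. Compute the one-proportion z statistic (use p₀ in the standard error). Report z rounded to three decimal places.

p̂ = 70/2470 ≈ 0.028340.
Standard error under H₀: √(0.0355×0.9645/2470) = 0.003723.
z = (0.028340 − 0.0355)/0.003723 = -0.007160/0.003723 = -1.923.
p-value = P(Z < -1.923) ≈ 0.0272.

z = -1.923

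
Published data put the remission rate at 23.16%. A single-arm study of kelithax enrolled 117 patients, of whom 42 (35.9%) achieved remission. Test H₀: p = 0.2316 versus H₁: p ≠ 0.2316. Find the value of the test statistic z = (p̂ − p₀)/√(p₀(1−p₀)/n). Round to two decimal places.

p̂ = 42/117 = 0.3590.
Standard error under H₀: √(0.2316×0.7684/117) = 0.0390.
z = (0.3590 − 0.2316)/0.0390 = 0.1274/0.0390 = 3.27.

z = 3.27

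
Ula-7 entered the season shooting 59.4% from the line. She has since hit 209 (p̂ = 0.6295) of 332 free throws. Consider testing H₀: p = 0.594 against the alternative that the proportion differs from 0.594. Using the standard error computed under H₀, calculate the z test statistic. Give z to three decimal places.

z = 1.318

p̂ = 209/332 = 0.62952.
Standard error under H₀: √(0.594×0.406/332) = 0.02695.
z = (0.62952 − 0.594)/0.02695 = 0.03552/0.02695 = 1.318.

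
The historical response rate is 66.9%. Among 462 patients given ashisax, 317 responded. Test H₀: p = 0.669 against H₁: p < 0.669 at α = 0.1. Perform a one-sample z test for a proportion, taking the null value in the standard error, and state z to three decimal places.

z = 0.783

p̂ = 317/462 ≈ 0.68615.
Standard error under H₀: √(0.669×0.331/462) = 0.02189.
z = (0.68615 − 0.669)/0.02189 = 0.01715/0.02189 = 0.783.
p-value = P(Z < 0.783) ≈ 0.7833; since p > α = 0.1, fail to reject H₀.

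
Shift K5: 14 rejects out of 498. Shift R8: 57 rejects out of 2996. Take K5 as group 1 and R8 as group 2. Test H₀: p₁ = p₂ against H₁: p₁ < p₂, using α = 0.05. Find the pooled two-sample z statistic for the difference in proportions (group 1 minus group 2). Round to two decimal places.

p̂₁ = 14/498 ≈ 0.02811, p̂₂ = 57/2996 ≈ 0.01903.
Pooled p̂ = (14+57)/(498+2996) = 71/3494 = 0.02032.
SE = √(0.0199076 × 0.00234181) = 0.00683.
z = (0.02811 − 0.01903)/0.00683 = 0.00908/0.00683 = 1.33.
p-value = P(Z < 1.331) ≈ 0.9084; since p > α = 0.05, fail to reject H₀.

z = 1.33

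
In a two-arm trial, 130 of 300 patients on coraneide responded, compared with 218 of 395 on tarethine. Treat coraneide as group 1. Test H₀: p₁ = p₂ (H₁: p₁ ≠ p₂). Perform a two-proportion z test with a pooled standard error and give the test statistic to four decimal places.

p̂₁ = 130/300 ≈ 0.433333, p̂₂ = 218/395 ≈ 0.551899.
Pooled p̂ = (130+218)/(300+395) = 348/695 = 0.500719.
SE = √(0.249999 × 0.00586498) = 0.038292.
z = (0.433333 − 0.551899)/0.038292 = -0.118566/0.038292 = -3.0964.

z = -3.0964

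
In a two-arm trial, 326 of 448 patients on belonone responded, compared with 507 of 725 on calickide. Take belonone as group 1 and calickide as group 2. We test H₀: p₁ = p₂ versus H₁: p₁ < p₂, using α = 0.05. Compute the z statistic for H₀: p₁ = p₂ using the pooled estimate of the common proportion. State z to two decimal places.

p̂₁ = 326/448 = 0.7277, p̂₂ = 507/725 = 0.6993.
Pooled p̂ = (326+507)/(448+725) = 833/1173 = 0.7101.
SE = √(0.205839 × 0.00361145) = 0.0273.
z = (0.7277 − 0.6993)/0.0273 = 0.0284/0.0273 = 1.04.
p-value = P(Z < 1.040) ≈ 0.8509. With α = 0.05, fail to reject H₀.

z = 1.04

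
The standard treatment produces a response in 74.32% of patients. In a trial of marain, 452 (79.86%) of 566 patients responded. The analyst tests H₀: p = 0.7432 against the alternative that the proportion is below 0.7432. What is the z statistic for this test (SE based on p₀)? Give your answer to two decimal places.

z = 3.02

p̂ = 452/566 ≈ 0.79859.
SE = √(p₀(1−p₀)/n) = √(0.19085/566) = 0.01836.
z = (0.79859 − 0.7432)/0.01836 = 0.05539/0.01836 = 3.02.
p-value = P(Z < 3.016) ≈ 0.9987.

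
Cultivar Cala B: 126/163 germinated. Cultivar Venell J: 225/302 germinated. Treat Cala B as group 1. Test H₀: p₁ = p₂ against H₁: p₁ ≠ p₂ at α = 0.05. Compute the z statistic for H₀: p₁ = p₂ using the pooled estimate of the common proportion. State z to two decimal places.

z = 0.67

p̂₁ = 126/163 ≈ 0.7730, p̂₂ = 225/302 ≈ 0.7450.
Pooled p̂ = (126+225)/(163+302) = 351/465 = 0.7548.
SE = √(0.185057 × 0.00944623) = 0.0418.
z = (0.7730 − 0.7450)/0.0418 = 0.0280/0.0418 = 0.67.
p-value = 2·P(Z > 0.669) ≈ 0.5035. With α = 0.05, fail to reject H₀.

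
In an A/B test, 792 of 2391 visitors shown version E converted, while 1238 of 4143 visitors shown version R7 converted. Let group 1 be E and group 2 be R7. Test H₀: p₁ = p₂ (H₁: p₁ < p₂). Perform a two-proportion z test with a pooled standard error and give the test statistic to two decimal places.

z = 2.73

p̂₁ = 792/2391 = 0.33124, p̂₂ = 1238/4143 = 0.29882.
Pooled p̂ = (792+1238)/(2391+4143) = 2030/6534 = 0.31068.
SE = √(0.214159 × 0.000659606) = 0.01189.
z = (0.33124 − 0.29882)/0.01189 = 0.03242/0.01189 = 2.73.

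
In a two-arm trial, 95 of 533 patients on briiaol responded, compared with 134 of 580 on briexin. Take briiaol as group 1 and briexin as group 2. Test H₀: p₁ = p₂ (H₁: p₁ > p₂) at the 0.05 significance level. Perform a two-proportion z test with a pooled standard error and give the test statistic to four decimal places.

p̂₁ = 95/533 = 0.178236, p̂₂ = 134/580 = 0.231034.
Pooled p̂ = (95+134)/(533+580) = 229/1113 = 0.205750.
SE = √(p̂(1−p̂)(1/n₁+1/n₂)) = √(0.205750·0.794250·0.00360031) = √(0.000588352) = 0.024256.
z = (0.178236 − 0.231034)/0.024256 = -0.052798/0.024256 = -2.1767.
p-value = P(Z > -2.177) ≈ 0.9852; since p > α = 0.05, fail to reject H₀.

z = -2.1767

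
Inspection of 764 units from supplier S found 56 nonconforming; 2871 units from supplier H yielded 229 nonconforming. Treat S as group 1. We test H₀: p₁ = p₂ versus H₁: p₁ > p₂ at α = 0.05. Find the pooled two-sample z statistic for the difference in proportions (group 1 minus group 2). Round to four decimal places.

z = -0.5908

p̂₁ = 56/764 ≈ 0.073298, p̂₂ = 229/2871 ≈ 0.079763.
Pooled p̂ = (56+229)/(764+2871) = 285/3635 = 0.078404.
SE = √(0.0722572 × 0.00165721) = 0.010943.
z = (0.073298 − 0.079763)/0.010943 = -0.006465/0.010943 = -0.5908.
p-value = P(Z > -0.591) ≈ 0.7227. With α = 0.05, fail to reject H₀.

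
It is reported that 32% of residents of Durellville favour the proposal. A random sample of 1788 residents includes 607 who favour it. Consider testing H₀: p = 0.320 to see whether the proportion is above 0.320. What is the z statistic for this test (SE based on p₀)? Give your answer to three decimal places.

z = 1.766

p̂ = 607/1788 ≈ 0.339485.
SE = √(p₀(1−p₀)/n) = √(0.2176/1788) = 0.011032.
z = (0.339485 − 0.32)/0.011032 = 0.019485/0.011032 = 1.766.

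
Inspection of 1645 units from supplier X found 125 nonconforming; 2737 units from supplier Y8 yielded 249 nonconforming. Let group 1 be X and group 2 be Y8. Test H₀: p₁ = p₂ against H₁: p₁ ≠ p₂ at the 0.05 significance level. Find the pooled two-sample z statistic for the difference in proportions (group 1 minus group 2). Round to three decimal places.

p̂₁ = 125/1645 ≈ 0.07599, p̂₂ = 249/2737 ≈ 0.09098.
Pooled p̂ = (125+249)/(1645+2737) = 374/4382 = 0.08535.
SE = √(0.0780647 × 0.000973266) = 0.00872.
z = (0.07599 − 0.09098)/0.00872 = -0.01499/0.00872 = -1.719.
Two-sided p-value ≈ 2·Φ(−1.719) = 0.0855. With α = 0.05, fail to reject H₀.

z = -1.719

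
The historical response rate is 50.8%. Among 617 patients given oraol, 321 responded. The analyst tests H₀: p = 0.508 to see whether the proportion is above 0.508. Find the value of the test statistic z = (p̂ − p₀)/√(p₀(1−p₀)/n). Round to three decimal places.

z = 0.609

p̂ = 321/617 ≈ 0.52026.
SE = √(p₀(1−p₀)/n) = √(0.24994/617) = 0.02013.
z = (0.52026 − 0.508)/0.02013 = 0.01226/0.02013 = 0.609.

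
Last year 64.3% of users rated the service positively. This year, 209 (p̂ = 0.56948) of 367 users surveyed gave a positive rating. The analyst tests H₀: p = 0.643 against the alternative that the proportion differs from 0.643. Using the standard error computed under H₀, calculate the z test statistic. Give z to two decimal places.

p̂ = 209/367 ≈ 0.5695.
SE = √(p₀(1−p₀)/n) = √(0.22955/367) = 0.0250.
z = (0.5695 − 0.643)/0.0250 = -0.0735/0.0250 = -2.94.

z = -2.94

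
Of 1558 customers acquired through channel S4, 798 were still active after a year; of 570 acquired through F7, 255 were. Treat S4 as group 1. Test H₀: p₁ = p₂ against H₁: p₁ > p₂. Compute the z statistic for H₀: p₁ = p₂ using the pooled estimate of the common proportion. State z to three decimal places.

p̂₁ = 798/1558 ≈ 0.51220, p̂₂ = 255/570 ≈ 0.44737.
Pooled p̂ = (798+255)/(1558+570) = 1053/2128 = 0.49483.
SE = √(p̂(1−p̂)(1/n₁+1/n₂)) = √(0.49483·0.50517·0.00239623) = √(0.000598995) = 0.02447.
z = (0.51220 − 0.44737)/0.02447 = 0.06483/0.02447 = 2.649.

z = 2.649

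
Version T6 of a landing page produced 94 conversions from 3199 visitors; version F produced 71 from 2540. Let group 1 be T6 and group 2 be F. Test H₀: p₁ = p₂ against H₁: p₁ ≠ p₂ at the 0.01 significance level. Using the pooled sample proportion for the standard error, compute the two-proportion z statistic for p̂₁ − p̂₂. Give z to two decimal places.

z = 0.32

p̂₁ = 94/3199 ≈ 0.0294, p̂₂ = 71/2540 ≈ 0.0280.
Pooled p̂ = (94+71)/(3199+2540) = 165/5739 = 0.0288.
SE = √(0.0279241 × 0.000706298) = 0.0044.
z = (0.0294 − 0.0280)/0.0044 = 0.0014/0.0044 = 0.32.
p-value = 2·P(Z > 0.322) ≈ 0.7472; since p > α = 0.01, fail to reject H₀.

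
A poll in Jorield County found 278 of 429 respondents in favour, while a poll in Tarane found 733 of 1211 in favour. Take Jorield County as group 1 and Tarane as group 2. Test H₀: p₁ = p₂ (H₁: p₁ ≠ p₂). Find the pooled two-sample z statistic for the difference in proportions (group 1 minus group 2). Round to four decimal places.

p̂₁ = 278/429 = 0.648019, p̂₂ = 733/1211 = 0.605285.
Pooled p̂ = (278+733)/(429+1211) = 1011/1640 = 0.616463.
SE = √(0.236436 × 0.00315677) = 0.027320.
z = (0.648019 − 0.605285)/0.027320 = 0.042734/0.027320 = 1.5642.

z = 1.5642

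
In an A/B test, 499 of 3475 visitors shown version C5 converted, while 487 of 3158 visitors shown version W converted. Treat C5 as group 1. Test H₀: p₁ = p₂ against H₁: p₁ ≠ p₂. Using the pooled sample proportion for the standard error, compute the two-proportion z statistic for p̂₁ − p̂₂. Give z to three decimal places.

p̂₁ = 499/3475 ≈ 0.143597, p̂₂ = 487/3158 ≈ 0.154212.
Pooled p̂ = (499+487)/(3475+3158) = 986/6633 = 0.148651.
SE = √(p̂(1−p̂)(1/n₁+1/n₂)) = √(0.148651·0.851349·0.000604426) = √(7.64923e-05) = 0.008746.
z = (0.143597 − 0.154212)/0.008746 = -0.010615/0.008746 = -1.214.
p-value = 2·P(Z > 1.214) ≈ 0.2249.

z = -1.214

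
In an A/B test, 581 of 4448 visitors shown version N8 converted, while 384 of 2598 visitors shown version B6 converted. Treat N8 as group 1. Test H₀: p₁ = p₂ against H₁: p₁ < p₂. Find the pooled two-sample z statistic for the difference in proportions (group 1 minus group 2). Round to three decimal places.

z = -2.024

p̂₁ = 581/4448 = 0.130621, p̂₂ = 384/2598 = 0.147806.
Pooled p̂ = (581+384)/(4448+2598) = 965/7046 = 0.136957.
SE = √(p̂(1−p̂)(1/n₁+1/n₂)) = √(0.136957·0.863043·0.000609732) = √(7.20702e-05) = 0.008489.
z = (0.130621 − 0.147806)/0.008489 = -0.017185/0.008489 = -2.024.
p-value = P(Z < -2.024) ≈ 0.0215.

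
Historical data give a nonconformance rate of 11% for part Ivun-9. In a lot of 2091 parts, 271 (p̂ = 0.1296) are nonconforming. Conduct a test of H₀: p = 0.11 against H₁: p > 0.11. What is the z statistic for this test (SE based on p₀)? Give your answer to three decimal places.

p̂ = 271/2091 = 0.12960.
SE = √(p₀(1−p₀)/n) = √(0.0979/2091) = 0.00684.
z = (0.12960 − 0.11)/0.00684 = 0.01960/0.00684 = 2.865.
p-value = P(Z > 2.865) ≈ 0.0021.

z = 2.865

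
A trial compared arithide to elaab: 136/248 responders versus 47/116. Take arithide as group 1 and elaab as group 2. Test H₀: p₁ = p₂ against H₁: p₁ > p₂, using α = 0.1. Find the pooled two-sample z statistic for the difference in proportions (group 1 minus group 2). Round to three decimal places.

p̂₁ = 136/248 ≈ 0.548387, p̂₂ = 47/116 ≈ 0.405172.
Pooled p̂ = (136+47)/(248+116) = 183/364 = 0.502747.
SE = √(p̂(1−p̂)(1/n₁+1/n₂)) = √(0.502747·0.497253·0.0126529) = √(0.00316314) = 0.056242.
z = (0.548387 − 0.405172)/0.056242 = 0.143215/0.056242 = 2.546.
p-value = P(Z > 2.546) ≈ 0.0054, so at α = 0.1 we reject H₀.

z = 2.546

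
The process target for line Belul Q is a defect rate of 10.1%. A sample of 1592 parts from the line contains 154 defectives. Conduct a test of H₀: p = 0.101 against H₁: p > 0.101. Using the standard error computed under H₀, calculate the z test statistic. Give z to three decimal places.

z = -0.565

p̂ = 154/1592 ≈ 0.096734.
Standard error under H₀: √(0.101×0.899/1592) = 0.007552.
z = (0.096734 − 0.101)/0.007552 = -0.004266/0.007552 = -0.565.
p-value = P(Z > -0.565) ≈ 0.7139.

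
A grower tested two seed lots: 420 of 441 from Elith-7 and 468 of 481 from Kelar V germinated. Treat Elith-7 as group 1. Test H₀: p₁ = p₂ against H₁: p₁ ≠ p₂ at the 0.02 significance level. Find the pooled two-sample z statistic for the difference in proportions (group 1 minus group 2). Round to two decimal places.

p̂₁ = 420/441 ≈ 0.9524, p̂₂ = 468/481 ≈ 0.9730.
Pooled p̂ = (420+468)/(441+481) = 888/922 = 0.9631.
SE = √(0.0355165 × 0.00434658) = 0.0124.
z = (0.9524 − 0.9730)/0.0124 = -0.0206/0.0124 = -1.66.
Two-sided p-value ≈ 2·Φ(−1.657) = 0.0975, so at α = 0.02 we fail to reject H₀.

z = -1.66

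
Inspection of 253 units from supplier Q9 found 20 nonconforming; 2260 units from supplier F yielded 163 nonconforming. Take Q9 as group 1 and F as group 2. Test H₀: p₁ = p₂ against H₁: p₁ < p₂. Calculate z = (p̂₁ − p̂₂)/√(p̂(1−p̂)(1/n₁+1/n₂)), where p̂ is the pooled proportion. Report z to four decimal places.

p̂₁ = 20/253 = 0.079051, p̂₂ = 163/2260 = 0.072124.
Pooled p̂ = (20+163)/(253+2260) = 183/2513 = 0.072821.
SE = √(p̂(1−p̂)(1/n₁+1/n₂)) = √(0.072821·0.927179·0.00439505) = √(0.000296746) = 0.017226.
z = (0.079051 − 0.072124)/0.017226 = 0.006927/0.017226 = 0.4021.
p-value = P(Z < 0.402) ≈ 0.6562.

z = 0.4021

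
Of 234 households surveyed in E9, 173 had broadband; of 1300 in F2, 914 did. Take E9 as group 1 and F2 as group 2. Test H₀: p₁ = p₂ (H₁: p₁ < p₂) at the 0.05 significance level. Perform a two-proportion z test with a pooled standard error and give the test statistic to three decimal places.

p̂₁ = 173/234 ≈ 0.73932, p̂₂ = 914/1300 ≈ 0.70308.
Pooled p̂ = (173+914)/(234+1300) = 1087/1534 = 0.70860.
SE = √(p̂(1−p̂)(1/n₁+1/n₂)) = √(0.70860·0.29140·0.00504274) = √(0.00104124) = 0.03227.
z = (0.73932 − 0.70308)/0.03227 = 0.03624/0.03227 = 1.123.
p-value = P(Z < 1.123) ≈ 0.8693, so at α = 0.05 we fail to reject H₀.

z = 1.123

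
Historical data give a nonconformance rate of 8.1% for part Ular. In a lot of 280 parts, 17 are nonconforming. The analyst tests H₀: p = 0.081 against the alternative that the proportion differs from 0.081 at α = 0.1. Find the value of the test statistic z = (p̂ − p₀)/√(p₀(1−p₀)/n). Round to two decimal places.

p̂ = 17/280 ≈ 0.06071.
Under H₀, SE = √(0.081·0.919/280) = √(0.000265854) = 0.01631.
z = (0.06071 − 0.081)/0.01631 = -0.02029/0.01631 = -1.24.
p-value = 2·P(Z > 1.244) ≈ 0.2134, so at α = 0.1 we fail to reject H₀.

z = -1.24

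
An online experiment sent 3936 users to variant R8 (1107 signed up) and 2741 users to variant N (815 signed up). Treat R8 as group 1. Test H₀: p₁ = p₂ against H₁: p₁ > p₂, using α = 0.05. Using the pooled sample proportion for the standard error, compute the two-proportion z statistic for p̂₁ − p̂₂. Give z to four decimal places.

z = -1.4282

p̂₁ = 1107/3936 ≈ 0.281250, p̂₂ = 815/2741 ≈ 0.297337.
Pooled p̂ = (1107+815)/(3936+2741) = 1922/6677 = 0.287854.
SE = √(0.204994 × 0.000618895) = 0.011264.
z = (0.281250 − 0.297337)/0.011264 = -0.016087/0.011264 = -1.4282.
p-value = P(Z > -1.428) ≈ 0.9234, so at α = 0.05 we fail to reject H₀.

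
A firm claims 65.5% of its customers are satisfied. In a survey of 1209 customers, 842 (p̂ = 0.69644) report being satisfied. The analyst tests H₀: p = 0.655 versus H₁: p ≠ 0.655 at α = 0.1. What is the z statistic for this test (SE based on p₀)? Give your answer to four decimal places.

z = 3.0314

p̂ = 842/1209 = 0.6964433.
Standard error under H₀: √(0.655×0.345/1209) = 0.0136715.
z = (0.6964433 − 0.655)/0.0136715 = 0.0414433/0.0136715 = 3.0314.
p-value = 2·P(Z > 3.031) ≈ 0.0024, so at α = 0.1 we reject H₀.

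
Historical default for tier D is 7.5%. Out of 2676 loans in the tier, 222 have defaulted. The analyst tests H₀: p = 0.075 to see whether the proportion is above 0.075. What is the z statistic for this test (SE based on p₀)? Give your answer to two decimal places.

p̂ = 222/2676 ≈ 0.08296.
Standard error under H₀: √(0.075×0.925/2676) = 0.00509.
z = (0.08296 − 0.075)/0.00509 = 0.00796/0.00509 = 1.56.
p-value = P(Z > 1.563) ≈ 0.0590.

z = 1.56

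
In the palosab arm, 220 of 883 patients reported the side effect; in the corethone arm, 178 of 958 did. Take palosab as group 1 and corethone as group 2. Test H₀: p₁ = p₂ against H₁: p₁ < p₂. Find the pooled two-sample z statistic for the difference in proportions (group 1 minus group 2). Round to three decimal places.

z = 3.299

p̂₁ = 220/883 ≈ 0.24915, p̂₂ = 178/958 ≈ 0.18580.
Pooled p̂ = (220+178)/(883+958) = 398/1841 = 0.21619.
SE = √(p̂(1−p̂)(1/n₁+1/n₂)) = √(0.21619·0.78381·0.00217634) = √(0.000368782) = 0.01920.
z = (0.24915 − 0.18580)/0.01920 = 0.06335/0.01920 = 3.299.
p-value = P(Z < 3.299) ≈ 0.9995.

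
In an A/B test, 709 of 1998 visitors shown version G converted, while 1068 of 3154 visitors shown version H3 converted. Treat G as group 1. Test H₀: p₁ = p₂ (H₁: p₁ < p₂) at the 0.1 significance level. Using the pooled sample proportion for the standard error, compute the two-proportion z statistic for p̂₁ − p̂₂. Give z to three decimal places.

p̂₁ = 709/1998 = 0.354855, p̂₂ = 1068/3154 = 0.338618.
Pooled p̂ = (709+1068)/(1998+3154) = 1777/5152 = 0.344915.
SE = √(p̂(1−p̂)(1/n₁+1/n₂)) = √(0.344915·0.655085·0.000817558) = √(0.000184726) = 0.013591.
z = (0.354855 − 0.338618)/0.013591 = 0.016237/0.013591 = 1.195.
p-value = P(Z < 1.195) ≈ 0.8839; since p > α = 0.1, fail to reject H₀.

z = 1.195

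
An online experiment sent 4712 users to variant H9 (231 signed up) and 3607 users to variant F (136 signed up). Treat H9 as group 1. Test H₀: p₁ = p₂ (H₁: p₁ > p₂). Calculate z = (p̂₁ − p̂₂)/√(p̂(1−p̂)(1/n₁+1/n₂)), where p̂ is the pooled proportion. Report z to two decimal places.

z = 2.49

p̂₁ = 231/4712 ≈ 0.04902, p̂₂ = 136/3607 ≈ 0.03770.
Pooled p̂ = (231+136)/(4712+3607) = 367/8319 = 0.04412.
SE = √(0.0421697 × 0.000489463) = 0.00454.
z = (0.04902 − 0.03770)/0.00454 = 0.01132/0.00454 = 2.49.
p-value = P(Z > 2.491) ≈ 0.0064.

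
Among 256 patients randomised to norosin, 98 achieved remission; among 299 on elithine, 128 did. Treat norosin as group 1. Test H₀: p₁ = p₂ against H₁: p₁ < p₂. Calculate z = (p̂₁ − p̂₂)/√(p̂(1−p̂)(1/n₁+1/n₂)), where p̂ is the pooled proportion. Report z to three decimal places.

z = -1.082

p̂₁ = 98/256 = 0.38281, p̂₂ = 128/299 = 0.42809.
Pooled p̂ = (98+128)/(256+299) = 226/555 = 0.40721.
SE = √(0.241389 × 0.00725073) = 0.04184.
z = (0.38281 − 0.42809)/0.04184 = -0.04528/0.04184 = -1.082.
p-value = P(Z < -1.082) ≈ 0.1395.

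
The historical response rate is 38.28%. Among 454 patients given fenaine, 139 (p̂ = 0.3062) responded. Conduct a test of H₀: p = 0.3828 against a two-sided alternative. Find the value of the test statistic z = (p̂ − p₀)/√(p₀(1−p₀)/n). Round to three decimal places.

z = -3.359

p̂ = 139/454 = 0.30617.
SE = √(p₀(1−p₀)/n) = √(0.23626/454) = 0.02281.
z = (0.30617 − 0.3828)/0.02281 = -0.07663/0.02281 = -3.359.
Two-sided p-value ≈ 2·Φ(−3.359) = 0.0008.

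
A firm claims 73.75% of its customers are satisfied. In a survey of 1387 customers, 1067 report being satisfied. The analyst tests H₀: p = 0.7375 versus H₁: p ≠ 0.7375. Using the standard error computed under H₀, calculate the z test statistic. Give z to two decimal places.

z = 2.69

p̂ = 1067/1387 = 0.7693.
Under H₀, SE = √(0.7375·0.2625/1387) = √(0.000139577) = 0.0118.
z = (0.7693 − 0.7375)/0.0118 = 0.0318/0.0118 = 2.69.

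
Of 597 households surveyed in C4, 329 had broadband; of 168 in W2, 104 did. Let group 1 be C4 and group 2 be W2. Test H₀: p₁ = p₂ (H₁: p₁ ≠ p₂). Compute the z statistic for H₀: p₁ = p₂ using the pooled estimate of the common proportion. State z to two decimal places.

p̂₁ = 329/597 = 0.5511, p̂₂ = 104/168 = 0.6190.
Pooled p̂ = (329+104)/(597+168) = 433/765 = 0.5660.
SE = √(0.245642 × 0.00762742) = 0.0433.
z = (0.5511 − 0.6190)/0.0433 = -0.0679/0.0433 = -1.57.

z = -1.57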